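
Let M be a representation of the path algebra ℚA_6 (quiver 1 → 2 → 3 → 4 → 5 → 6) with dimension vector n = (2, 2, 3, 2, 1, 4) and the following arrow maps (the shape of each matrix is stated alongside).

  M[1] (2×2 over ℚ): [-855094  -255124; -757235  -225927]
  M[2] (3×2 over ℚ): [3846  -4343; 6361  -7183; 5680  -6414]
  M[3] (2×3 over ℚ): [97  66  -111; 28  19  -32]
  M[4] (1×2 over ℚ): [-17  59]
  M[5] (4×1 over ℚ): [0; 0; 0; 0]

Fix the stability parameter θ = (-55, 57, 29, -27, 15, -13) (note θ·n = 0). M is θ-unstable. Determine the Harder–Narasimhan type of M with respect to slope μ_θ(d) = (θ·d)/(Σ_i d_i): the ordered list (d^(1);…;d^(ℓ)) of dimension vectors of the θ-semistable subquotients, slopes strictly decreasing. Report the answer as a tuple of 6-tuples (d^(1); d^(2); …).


Barcode: M ≅ I[1,4], I[1,5], I[3,3], I[6,6]^4. HN layers by μ_θ (5 steps, strictly decreasing):
  μ^(1)=29; μ^(2)=59/3; μ^(3)=37/2; μ^(4)=-13; μ^(5)=-55

((0, 0, 1, 0, 0, 0); (0, 1, 1, 1, 0, 0); (0, 1, 1, 1, 1, 0); (0, 0, 0, 0, 0, 4); (2, 0, 0, 0, 0, 0))


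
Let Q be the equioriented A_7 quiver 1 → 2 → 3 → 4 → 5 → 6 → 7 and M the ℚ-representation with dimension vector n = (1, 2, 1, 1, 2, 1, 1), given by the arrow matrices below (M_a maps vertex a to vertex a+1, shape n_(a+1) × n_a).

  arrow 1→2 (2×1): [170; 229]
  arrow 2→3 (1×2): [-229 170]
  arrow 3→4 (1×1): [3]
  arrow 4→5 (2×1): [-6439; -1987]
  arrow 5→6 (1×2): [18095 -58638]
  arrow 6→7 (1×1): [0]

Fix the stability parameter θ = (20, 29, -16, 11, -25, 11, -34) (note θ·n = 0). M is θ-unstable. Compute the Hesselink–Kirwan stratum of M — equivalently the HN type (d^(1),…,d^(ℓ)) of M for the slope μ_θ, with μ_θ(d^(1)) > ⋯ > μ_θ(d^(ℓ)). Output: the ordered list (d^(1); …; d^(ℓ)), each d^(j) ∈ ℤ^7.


Via rank(M_{q-1}∘⋯∘M_p): M ≅ I[1,2], I[2,6], I[5,5], I[7,7].
μ_θ-semistable layers: μ^(1)=29; μ^(2)=20; μ^(3)=11; μ^(4)=-1/4; μ^(5)=-25; μ^(6)=-34

((0, 1, 0, 0, 0, 0, 0); (1, 0, 0, 0, 0, 0, 0); (0, 0, 0, 0, 0, 1, 0); (0, 1, 1, 1, 1, 0, 0); (0, 0, 0, 0, 1, 0, 0); (0, 0, 0, 0, 0, 0, 1))


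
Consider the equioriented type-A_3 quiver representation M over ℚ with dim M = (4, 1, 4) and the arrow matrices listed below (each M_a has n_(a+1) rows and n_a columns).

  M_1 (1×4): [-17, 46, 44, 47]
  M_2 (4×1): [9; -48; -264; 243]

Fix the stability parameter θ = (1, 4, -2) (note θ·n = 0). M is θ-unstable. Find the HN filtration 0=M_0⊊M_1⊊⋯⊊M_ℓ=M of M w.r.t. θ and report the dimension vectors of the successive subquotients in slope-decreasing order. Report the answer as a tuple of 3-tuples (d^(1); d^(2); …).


Interval decomposition of M: I[1,1]^3, I[1,3], I[3,3]^3.
HN type (ℓ=2): μ^(1)=1; μ^(2)=-2

((4, 1, 1); (0, 0, 3))


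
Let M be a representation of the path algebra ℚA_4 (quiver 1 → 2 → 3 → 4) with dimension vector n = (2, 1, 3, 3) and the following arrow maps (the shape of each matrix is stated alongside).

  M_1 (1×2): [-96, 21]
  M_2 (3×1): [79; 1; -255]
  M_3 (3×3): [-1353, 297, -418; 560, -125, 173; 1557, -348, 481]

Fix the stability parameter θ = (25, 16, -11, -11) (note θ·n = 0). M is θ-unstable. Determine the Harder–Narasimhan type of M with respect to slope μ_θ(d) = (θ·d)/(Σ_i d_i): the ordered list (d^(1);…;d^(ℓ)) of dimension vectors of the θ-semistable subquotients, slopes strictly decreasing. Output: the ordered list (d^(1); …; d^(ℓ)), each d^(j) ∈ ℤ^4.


Via rank(M_{q-1}∘⋯∘M_p): M ≅ I[1,1], I[1,3], I[3,4]^2, I[4,4].
μ_θ-semistable layers: μ^(1)=25; μ^(2)=10; μ^(3)=-11

((1, 0, 0, 0); (1, 1, 1, 0); (0, 0, 2, 3))


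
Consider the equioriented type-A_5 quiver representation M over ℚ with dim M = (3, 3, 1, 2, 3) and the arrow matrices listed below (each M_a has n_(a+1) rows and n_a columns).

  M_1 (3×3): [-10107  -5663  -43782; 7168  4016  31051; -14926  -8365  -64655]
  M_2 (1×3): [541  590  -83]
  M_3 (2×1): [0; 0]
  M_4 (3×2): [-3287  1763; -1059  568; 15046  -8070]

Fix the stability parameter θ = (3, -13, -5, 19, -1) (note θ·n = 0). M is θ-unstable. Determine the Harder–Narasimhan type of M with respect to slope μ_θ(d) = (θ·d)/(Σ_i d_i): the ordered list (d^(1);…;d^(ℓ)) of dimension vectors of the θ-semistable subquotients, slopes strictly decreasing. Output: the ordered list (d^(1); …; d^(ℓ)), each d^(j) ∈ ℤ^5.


Via rank(M_{q-1}∘⋯∘M_p): M ≅ I[1,2]^2, I[1,3], I[4,5]^2, I[5,5].
μ_θ-semistable layers: μ^(1)=9; μ^(2)=-1; μ^(3)=-5

((0, 0, 0, 2, 2); (0, 0, 0, 0, 1); (3, 3, 1, 0, 0))


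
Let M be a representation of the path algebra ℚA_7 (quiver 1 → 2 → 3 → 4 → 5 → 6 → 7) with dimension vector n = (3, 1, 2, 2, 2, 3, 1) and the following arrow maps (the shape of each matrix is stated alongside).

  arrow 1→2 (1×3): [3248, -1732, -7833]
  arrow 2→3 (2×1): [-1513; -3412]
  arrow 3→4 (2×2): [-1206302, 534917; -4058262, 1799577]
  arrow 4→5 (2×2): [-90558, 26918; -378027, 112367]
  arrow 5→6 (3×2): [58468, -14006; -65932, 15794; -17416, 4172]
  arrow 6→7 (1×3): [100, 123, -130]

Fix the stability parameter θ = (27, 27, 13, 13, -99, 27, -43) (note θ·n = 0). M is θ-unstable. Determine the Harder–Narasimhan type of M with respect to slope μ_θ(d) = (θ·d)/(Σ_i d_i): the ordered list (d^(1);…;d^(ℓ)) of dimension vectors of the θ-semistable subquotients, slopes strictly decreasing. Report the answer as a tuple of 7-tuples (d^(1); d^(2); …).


Barcode: M ≅ I[1,1]^2, I[1,4], I[3,3], I[4,7], I[5,5], I[6,6]^2. HN layers by μ_θ (6 steps, strictly decreasing):
  μ^(1)=27; μ^(2)=20; μ^(3)=13; μ^(4)=-8; μ^(5)=-43; μ^(6)=-99

((2, 0, 0, 0, 0, 2, 0); (1, 1, 1, 1, 0, 0, 0); (0, 0, 1, 0, 0, 0, 0); (0, 0, 0, 0, 0, 1, 1); (0, 0, 0, 1, 1, 0, 0); (0, 0, 0, 0, 1, 0, 0))


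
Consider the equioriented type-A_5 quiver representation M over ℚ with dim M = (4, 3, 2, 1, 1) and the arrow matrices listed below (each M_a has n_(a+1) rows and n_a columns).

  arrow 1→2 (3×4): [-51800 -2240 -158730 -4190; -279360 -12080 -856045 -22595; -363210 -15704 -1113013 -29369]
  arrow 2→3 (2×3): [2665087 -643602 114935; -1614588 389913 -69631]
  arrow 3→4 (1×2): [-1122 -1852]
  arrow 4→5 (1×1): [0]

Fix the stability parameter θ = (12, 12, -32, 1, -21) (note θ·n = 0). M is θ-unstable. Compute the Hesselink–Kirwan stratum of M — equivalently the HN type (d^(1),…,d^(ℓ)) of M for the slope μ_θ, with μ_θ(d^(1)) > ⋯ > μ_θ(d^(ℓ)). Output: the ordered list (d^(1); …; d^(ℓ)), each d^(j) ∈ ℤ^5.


Barcode: M ≅ I[1,1]^2, I[1,3], I[1,4], I[2,2], I[5,5]. HN layers by μ_θ (4 steps, strictly decreasing):
  μ^(1)=12; μ^(2)=1; μ^(3)=-8/3; μ^(4)=-21

((2, 1, 0, 0, 0); (0, 0, 0, 1, 0); (2, 2, 2, 0, 0); (0, 0, 0, 0, 1))


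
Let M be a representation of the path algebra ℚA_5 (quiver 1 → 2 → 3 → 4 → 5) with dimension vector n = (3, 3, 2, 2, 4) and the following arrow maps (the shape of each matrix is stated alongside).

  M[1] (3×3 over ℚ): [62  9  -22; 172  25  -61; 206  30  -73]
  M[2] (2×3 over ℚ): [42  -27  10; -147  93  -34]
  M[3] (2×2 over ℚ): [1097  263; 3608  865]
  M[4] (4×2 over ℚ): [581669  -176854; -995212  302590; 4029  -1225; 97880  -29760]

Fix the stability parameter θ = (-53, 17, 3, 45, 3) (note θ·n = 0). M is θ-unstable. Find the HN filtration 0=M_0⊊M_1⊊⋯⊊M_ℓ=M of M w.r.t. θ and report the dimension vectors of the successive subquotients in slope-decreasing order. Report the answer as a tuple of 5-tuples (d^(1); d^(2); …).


Barcode: M ≅ I[1,1], I[1,5]^2, I[2,2], I[5,5]^2. HN layers by μ_θ (5 steps, strictly decreasing):
  μ^(1)=24; μ^(2)=17; μ^(3)=10; μ^(4)=3; μ^(5)=-53

((0, 0, 0, 2, 2); (0, 1, 0, 0, 0); (0, 2, 2, 0, 0); (0, 0, 0, 0, 2); (3, 0, 0, 0, 0))


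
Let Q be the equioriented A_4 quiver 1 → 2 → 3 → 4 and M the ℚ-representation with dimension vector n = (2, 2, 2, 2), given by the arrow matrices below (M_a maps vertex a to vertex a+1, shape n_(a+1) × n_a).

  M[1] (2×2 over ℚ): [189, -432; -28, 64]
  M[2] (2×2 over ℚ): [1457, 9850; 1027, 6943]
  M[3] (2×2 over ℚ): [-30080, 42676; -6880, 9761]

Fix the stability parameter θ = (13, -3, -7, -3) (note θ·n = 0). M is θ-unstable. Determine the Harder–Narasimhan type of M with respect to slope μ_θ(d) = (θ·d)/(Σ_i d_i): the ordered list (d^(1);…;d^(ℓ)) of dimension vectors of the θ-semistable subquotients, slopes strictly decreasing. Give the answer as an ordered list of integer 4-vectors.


Interval decomposition of M: I[1,1], I[1,4], I[2,3], I[4,4].
HN type (ℓ=4): μ^(1)=13; μ^(2)=0; μ^(3)=-3; μ^(4)=-5

((1, 0, 0, 0); (1, 1, 1, 1); (0, 0, 0, 1); (0, 1, 1, 0))


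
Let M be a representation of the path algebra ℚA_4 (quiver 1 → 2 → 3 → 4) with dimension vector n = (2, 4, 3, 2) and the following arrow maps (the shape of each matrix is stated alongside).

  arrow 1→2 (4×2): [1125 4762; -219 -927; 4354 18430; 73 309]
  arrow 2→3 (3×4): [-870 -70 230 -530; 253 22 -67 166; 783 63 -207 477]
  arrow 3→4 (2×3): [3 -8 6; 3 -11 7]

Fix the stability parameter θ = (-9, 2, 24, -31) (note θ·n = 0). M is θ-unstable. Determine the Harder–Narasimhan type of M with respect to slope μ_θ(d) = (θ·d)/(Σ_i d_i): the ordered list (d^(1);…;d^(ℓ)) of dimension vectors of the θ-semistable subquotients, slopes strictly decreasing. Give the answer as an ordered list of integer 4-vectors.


Interval decomposition of M: I[1,2], I[1,3], I[2,2], I[2,4], I[3,4].
HN type (ℓ=5): μ^(1)=24; μ^(2)=2; μ^(3)=-5/3; μ^(4)=-7/2; μ^(5)=-9

((0, 0, 1, 0); (0, 3, 0, 0); (0, 1, 1, 1); (0, 0, 1, 1); (2, 0, 0, 0))


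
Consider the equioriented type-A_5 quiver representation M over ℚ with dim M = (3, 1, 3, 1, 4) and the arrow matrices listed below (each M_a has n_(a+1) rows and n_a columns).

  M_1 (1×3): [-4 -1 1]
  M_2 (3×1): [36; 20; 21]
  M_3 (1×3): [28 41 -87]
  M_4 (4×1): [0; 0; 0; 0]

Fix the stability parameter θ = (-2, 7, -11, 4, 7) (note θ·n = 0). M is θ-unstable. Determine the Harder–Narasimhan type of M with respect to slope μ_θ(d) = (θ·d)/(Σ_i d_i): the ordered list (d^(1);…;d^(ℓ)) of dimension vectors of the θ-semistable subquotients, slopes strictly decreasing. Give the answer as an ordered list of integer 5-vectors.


Barcode: M ≅ I[1,1]^2, I[1,4], I[3,3]^2, I[5,5]^4. HN layers by μ_θ (4 steps, strictly decreasing):
  μ^(1)=7; μ^(2)=4; μ^(3)=-2; μ^(4)=-11

((0, 0, 0, 0, 4); (0, 0, 0, 1, 0); (3, 1, 1, 0, 0); (0, 0, 2, 0, 0))


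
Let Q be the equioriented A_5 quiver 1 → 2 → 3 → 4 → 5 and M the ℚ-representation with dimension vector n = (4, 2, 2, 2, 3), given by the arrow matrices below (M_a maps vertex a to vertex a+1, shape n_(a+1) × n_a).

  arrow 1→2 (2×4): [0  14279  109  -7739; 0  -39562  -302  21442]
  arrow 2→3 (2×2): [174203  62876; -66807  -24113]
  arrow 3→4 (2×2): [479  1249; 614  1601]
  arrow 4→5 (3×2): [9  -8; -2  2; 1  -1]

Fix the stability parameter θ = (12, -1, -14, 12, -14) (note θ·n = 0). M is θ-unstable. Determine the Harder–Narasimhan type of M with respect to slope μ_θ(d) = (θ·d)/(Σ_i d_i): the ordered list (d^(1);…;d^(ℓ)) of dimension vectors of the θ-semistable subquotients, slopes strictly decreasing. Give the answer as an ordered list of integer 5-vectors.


Barcode: M ≅ I[1,1]^3, I[1,5], I[2,5], I[5,5]. HN layers by μ_θ (4 steps, strictly decreasing):
  μ^(1)=12; μ^(2)=-1; μ^(3)=-15/2; μ^(4)=-14

((3, 0, 0, 0, 0); (1, 1, 1, 2, 2); (0, 1, 1, 0, 0); (0, 0, 0, 0, 1))


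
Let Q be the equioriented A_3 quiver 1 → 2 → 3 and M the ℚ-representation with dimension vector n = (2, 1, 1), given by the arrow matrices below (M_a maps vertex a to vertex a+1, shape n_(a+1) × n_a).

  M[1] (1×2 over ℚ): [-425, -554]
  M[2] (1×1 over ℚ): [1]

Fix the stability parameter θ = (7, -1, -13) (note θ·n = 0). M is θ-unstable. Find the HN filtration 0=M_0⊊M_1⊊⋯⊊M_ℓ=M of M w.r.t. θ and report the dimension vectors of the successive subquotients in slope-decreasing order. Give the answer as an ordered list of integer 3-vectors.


Interval decomposition of M: I[1,1], I[1,3].
HN type (ℓ=2): μ^(1)=7; μ^(2)=-7/3

((1, 0, 0); (1, 1, 1))


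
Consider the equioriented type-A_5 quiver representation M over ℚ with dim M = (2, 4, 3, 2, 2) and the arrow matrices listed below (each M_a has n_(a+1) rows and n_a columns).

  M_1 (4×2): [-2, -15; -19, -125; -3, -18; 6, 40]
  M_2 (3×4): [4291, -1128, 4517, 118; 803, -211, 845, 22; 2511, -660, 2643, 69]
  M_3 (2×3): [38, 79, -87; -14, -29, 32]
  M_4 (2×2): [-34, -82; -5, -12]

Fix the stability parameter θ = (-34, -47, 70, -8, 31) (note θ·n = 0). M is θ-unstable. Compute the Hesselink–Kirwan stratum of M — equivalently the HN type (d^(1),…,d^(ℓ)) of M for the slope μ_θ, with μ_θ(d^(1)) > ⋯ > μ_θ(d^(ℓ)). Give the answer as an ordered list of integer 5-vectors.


Interval decomposition of M: I[1,2], I[1,5], I[2,3], I[2,5].
HN type (ℓ=4): μ^(1)=70; μ^(2)=31; μ^(3)=-81/2; μ^(4)=-47

((0, 0, 1, 0, 0); (0, 0, 2, 2, 2); (2, 2, 0, 0, 0); (0, 2, 0, 0, 0))


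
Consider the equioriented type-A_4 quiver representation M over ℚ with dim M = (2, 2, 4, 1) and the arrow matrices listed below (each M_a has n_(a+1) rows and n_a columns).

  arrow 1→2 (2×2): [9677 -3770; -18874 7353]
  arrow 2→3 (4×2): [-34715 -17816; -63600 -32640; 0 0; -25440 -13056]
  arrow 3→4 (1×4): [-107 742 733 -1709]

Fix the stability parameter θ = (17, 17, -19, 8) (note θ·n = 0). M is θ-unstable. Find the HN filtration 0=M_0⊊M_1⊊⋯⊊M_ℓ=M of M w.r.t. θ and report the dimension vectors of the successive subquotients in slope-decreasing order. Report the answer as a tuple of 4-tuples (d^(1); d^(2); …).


Interval decomposition of M: I[1,2], I[1,4], I[3,3]^3.
HN type (ℓ=4): μ^(1)=17; μ^(2)=8; μ^(3)=5; μ^(4)=-19

((1, 1, 0, 0); (0, 0, 0, 1); (1, 1, 1, 0); (0, 0, 3, 0))


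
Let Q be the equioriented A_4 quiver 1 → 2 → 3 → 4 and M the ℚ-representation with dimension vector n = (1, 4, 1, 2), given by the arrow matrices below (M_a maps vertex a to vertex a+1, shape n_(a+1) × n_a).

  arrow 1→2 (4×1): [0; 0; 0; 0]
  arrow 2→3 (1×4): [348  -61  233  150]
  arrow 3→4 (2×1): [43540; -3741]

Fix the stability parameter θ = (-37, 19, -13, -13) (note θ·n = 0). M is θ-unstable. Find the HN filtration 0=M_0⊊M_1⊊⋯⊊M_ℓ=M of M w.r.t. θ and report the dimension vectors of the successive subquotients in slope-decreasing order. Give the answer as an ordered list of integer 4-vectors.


Via rank(M_{q-1}∘⋯∘M_p): M ≅ I[1,1], I[2,2]^3, I[2,4], I[4,4].
μ_θ-semistable layers: μ^(1)=19; μ^(2)=-7/3; μ^(3)=-13; μ^(4)=-37

((0, 3, 0, 0); (0, 1, 1, 1); (0, 0, 0, 1); (1, 0, 0, 0))


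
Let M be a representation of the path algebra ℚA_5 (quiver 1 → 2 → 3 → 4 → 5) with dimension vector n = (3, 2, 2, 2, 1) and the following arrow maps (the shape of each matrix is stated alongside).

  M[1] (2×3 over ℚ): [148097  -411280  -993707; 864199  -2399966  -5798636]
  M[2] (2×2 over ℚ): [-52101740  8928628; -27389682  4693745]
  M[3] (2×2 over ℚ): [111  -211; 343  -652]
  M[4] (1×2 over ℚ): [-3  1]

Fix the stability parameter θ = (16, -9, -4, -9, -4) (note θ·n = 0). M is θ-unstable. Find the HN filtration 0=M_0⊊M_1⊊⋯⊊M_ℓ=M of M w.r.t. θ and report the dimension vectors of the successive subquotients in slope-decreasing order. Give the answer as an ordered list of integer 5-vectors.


Interval decomposition of M: I[1,1], I[1,4], I[1,5].
HN type (ℓ=3): μ^(1)=16; μ^(2)=-3/2; μ^(3)=-2

((1, 0, 0, 0, 0); (1, 1, 1, 1, 0); (1, 1, 1, 1, 1))


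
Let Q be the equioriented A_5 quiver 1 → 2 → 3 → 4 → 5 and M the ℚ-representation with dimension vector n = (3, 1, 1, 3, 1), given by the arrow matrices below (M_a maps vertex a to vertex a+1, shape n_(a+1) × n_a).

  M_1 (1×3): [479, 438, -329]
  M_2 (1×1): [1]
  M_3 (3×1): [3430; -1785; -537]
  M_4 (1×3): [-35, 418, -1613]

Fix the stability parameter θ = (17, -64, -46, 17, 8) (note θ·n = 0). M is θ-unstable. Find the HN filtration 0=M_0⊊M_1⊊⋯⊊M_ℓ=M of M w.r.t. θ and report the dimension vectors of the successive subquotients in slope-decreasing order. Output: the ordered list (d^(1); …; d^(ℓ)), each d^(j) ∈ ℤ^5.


Barcode: M ≅ I[1,1]^2, I[1,5], I[4,4]^2. HN layers by μ_θ (3 steps, strictly decreasing):
  μ^(1)=17; μ^(2)=25/2; μ^(3)=-31

((2, 0, 0, 2, 0); (0, 0, 0, 1, 1); (1, 1, 1, 0, 0))


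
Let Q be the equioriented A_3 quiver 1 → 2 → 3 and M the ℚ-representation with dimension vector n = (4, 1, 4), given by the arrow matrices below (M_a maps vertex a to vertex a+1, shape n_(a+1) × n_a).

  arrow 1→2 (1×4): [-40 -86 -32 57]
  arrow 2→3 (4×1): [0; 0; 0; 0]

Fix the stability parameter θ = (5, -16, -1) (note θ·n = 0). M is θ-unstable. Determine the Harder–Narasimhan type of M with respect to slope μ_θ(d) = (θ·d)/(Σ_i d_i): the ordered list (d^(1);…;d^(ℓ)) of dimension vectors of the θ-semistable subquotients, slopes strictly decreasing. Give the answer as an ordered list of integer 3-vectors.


Via rank(M_{q-1}∘⋯∘M_p): M ≅ I[1,1]^3, I[1,2], I[3,3]^4.
μ_θ-semistable layers: μ^(1)=5; μ^(2)=-1; μ^(3)=-11/2

((3, 0, 0); (0, 0, 4); (1, 1, 0))


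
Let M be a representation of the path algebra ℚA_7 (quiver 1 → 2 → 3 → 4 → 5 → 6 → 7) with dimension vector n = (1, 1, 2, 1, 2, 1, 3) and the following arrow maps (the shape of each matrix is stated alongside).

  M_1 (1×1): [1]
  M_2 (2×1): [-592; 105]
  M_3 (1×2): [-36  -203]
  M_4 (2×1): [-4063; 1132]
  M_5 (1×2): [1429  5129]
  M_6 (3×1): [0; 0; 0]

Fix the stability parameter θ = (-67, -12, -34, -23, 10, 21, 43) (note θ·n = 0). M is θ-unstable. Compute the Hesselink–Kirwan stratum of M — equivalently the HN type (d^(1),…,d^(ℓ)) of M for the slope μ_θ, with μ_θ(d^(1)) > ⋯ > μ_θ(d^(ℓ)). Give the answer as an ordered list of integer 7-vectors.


Via rank(M_{q-1}∘⋯∘M_p): M ≅ I[1,6], I[3,3], I[5,5], I[7,7]^3.
μ_θ-semistable layers: μ^(1)=43; μ^(2)=21; μ^(3)=10; μ^(4)=-23; μ^(5)=-34; μ^(6)=-67

((0, 0, 0, 0, 0, 0, 3); (0, 0, 0, 0, 0, 1, 0); (0, 0, 0, 0, 2, 0, 0); (0, 1, 1, 1, 0, 0, 0); (0, 0, 1, 0, 0, 0, 0); (1, 0, 0, 0, 0, 0, 0))


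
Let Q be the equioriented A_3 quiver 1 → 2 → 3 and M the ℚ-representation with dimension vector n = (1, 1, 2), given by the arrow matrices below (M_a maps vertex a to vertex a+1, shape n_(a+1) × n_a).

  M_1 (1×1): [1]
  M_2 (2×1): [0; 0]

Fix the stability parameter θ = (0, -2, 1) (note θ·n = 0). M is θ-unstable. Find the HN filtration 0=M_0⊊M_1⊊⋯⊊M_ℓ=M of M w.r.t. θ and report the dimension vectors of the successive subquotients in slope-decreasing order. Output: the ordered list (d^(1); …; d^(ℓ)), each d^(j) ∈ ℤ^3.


Via rank(M_{q-1}∘⋯∘M_p): M ≅ I[1,2], I[3,3]^2.
μ_θ-semistable layers: μ^(1)=1; μ^(2)=-1

((0, 0, 2); (1, 1, 0))


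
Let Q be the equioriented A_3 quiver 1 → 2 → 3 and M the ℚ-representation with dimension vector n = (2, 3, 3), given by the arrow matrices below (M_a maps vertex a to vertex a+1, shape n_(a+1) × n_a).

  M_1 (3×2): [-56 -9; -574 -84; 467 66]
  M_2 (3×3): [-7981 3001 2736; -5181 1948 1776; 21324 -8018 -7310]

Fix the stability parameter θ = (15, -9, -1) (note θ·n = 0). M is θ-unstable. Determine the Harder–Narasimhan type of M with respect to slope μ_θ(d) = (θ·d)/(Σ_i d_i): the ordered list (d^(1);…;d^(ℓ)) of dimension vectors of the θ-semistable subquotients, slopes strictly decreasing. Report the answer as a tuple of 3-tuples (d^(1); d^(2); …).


Via rank(M_{q-1}∘⋯∘M_p): M ≅ I[1,3]^2, I[2,3].
μ_θ-semistable layers: μ^(1)=5/3; μ^(2)=-1; μ^(3)=-9

((2, 2, 2); (0, 0, 1); (0, 1, 0))


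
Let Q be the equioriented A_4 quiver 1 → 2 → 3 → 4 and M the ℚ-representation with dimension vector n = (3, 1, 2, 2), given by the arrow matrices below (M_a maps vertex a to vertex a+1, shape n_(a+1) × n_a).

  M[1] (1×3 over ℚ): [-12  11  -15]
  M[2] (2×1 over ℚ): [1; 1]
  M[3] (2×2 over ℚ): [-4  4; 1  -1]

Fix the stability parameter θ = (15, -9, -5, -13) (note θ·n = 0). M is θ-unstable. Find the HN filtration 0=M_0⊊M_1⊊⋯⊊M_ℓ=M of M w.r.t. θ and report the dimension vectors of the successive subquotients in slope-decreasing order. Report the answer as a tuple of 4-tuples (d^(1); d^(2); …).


Barcode: M ≅ I[1,1]^2, I[1,3], I[3,4], I[4,4]. HN layers by μ_θ (4 steps, strictly decreasing):
  μ^(1)=15; μ^(2)=1/3; μ^(3)=-9; μ^(4)=-13

((2, 0, 0, 0); (1, 1, 1, 0); (0, 0, 1, 1); (0, 0, 0, 1))


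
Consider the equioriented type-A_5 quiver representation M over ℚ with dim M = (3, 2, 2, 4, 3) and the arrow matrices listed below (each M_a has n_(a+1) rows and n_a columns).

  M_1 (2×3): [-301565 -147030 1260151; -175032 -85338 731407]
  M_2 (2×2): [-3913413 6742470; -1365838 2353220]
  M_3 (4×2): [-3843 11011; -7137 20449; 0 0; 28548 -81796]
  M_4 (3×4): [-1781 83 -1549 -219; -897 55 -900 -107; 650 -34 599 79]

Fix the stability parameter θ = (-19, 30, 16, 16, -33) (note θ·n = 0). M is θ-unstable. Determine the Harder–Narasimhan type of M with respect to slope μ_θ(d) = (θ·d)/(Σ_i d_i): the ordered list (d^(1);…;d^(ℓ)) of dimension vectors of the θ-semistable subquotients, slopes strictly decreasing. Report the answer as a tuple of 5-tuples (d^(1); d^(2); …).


Barcode: M ≅ I[1,1], I[1,2], I[1,4], I[3,3], I[4,5]^3. HN layers by μ_θ (5 steps, strictly decreasing):
  μ^(1)=30; μ^(2)=62/3; μ^(3)=16; μ^(4)=-17/2; μ^(5)=-19

((0, 1, 0, 0, 0); (0, 1, 1, 1, 0); (0, 0, 1, 0, 0); (0, 0, 0, 3, 3); (3, 0, 0, 0, 0))


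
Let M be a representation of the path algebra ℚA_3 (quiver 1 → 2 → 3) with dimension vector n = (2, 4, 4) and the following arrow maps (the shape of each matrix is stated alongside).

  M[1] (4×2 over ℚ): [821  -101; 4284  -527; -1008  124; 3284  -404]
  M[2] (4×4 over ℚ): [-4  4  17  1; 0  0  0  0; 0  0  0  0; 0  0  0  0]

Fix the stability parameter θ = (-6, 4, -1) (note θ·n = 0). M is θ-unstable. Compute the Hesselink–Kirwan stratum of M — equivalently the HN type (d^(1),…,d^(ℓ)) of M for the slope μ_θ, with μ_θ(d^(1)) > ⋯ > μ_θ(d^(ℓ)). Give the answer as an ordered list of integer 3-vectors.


Interval decomposition of M: I[1,2]^2, I[2,2], I[2,3], I[3,3]^3.
HN type (ℓ=4): μ^(1)=4; μ^(2)=3/2; μ^(3)=-1; μ^(4)=-6

((0, 3, 0); (0, 1, 1); (0, 0, 3); (2, 0, 0))


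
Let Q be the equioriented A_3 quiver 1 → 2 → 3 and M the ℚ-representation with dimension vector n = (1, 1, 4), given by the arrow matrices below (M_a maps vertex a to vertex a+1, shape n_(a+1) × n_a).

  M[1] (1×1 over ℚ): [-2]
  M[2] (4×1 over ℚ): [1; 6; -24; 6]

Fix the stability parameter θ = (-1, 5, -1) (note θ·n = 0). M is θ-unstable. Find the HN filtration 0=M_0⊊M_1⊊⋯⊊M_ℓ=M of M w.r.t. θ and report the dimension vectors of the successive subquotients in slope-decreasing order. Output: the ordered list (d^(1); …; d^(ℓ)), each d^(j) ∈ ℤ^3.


Via rank(M_{q-1}∘⋯∘M_p): M ≅ I[1,3], I[3,3]^3.
μ_θ-semistable layers: μ^(1)=2; μ^(2)=-1

((0, 1, 1); (1, 0, 3))


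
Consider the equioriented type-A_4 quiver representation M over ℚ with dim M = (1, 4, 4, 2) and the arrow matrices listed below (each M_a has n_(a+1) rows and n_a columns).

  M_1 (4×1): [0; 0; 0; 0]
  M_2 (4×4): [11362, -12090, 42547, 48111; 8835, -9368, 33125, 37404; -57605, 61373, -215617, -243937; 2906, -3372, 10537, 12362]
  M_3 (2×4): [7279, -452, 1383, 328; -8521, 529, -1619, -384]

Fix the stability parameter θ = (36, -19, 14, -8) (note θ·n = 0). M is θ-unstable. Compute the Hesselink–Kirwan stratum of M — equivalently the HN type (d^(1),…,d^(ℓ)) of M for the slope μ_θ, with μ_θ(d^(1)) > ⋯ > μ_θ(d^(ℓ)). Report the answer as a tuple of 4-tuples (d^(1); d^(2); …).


Via rank(M_{q-1}∘⋯∘M_p): M ≅ I[1,1], I[2,3]^2, I[2,4]^2.
μ_θ-semistable layers: μ^(1)=36; μ^(2)=14; μ^(3)=3; μ^(4)=-19

((1, 0, 0, 0); (0, 0, 2, 0); (0, 0, 2, 2); (0, 4, 0, 0))


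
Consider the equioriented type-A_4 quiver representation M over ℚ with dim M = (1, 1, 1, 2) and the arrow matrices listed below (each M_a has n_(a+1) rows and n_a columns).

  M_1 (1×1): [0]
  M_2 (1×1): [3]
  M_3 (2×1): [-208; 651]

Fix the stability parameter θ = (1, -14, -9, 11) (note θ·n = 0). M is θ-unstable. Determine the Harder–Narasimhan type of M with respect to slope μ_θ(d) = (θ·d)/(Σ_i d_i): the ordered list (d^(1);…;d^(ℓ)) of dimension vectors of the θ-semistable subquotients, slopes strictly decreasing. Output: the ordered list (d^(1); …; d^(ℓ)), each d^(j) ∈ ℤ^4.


Via rank(M_{q-1}∘⋯∘M_p): M ≅ I[1,1], I[2,4], I[4,4].
μ_θ-semistable layers: μ^(1)=11; μ^(2)=1; μ^(3)=-9; μ^(4)=-14

((0, 0, 0, 2); (1, 0, 0, 0); (0, 0, 1, 0); (0, 1, 0, 0))


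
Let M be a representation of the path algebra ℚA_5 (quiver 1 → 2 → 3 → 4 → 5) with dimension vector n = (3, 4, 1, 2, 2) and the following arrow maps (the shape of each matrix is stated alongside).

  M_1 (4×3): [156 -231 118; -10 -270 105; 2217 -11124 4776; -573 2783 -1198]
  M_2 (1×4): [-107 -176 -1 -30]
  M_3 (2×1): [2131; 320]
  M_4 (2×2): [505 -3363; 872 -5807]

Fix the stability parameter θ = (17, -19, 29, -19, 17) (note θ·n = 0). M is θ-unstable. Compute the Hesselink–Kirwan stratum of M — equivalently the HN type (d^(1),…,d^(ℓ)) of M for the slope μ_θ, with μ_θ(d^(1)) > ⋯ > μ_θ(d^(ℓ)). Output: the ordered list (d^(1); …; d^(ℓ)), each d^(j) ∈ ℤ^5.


Via rank(M_{q-1}∘⋯∘M_p): M ≅ I[1,2]^2, I[1,5], I[2,2], I[4,5].
μ_θ-semistable layers: μ^(1)=17; μ^(2)=5; μ^(3)=-1; μ^(4)=-19

((0, 0, 0, 0, 2); (0, 0, 1, 1, 0); (3, 3, 0, 0, 0); (0, 1, 0, 1, 0))


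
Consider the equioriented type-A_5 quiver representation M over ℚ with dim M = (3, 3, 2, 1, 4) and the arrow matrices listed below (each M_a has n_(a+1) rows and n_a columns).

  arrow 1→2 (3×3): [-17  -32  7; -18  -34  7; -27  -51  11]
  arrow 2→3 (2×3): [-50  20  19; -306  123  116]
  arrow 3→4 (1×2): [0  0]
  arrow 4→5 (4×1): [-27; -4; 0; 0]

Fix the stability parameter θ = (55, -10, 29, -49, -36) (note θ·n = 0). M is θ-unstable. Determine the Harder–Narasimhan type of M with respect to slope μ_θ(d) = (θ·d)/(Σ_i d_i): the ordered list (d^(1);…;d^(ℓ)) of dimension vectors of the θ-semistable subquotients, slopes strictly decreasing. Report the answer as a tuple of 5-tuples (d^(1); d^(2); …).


Via rank(M_{q-1}∘⋯∘M_p): M ≅ I[1,2], I[1,3]^2, I[4,5], I[5,5]^3.
μ_θ-semistable layers: μ^(1)=29; μ^(2)=45/2; μ^(3)=-36; μ^(4)=-49

((0, 0, 2, 0, 0); (3, 3, 0, 0, 0); (0, 0, 0, 0, 4); (0, 0, 0, 1, 0))


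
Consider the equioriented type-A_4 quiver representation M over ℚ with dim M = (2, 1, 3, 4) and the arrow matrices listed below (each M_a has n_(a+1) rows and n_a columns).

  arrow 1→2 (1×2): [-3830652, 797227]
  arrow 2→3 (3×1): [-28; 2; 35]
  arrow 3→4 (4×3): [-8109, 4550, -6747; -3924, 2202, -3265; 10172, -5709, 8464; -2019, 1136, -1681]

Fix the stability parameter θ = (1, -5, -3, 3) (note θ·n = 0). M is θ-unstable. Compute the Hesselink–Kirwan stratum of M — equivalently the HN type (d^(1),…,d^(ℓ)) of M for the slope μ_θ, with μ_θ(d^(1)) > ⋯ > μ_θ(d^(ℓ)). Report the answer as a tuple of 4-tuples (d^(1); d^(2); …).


Barcode: M ≅ I[1,1], I[1,4], I[3,4]^2, I[4,4]. HN layers by μ_θ (4 steps, strictly decreasing):
  μ^(1)=3; μ^(2)=1; μ^(3)=-7/3; μ^(4)=-3

((0, 0, 0, 4); (1, 0, 0, 0); (1, 1, 1, 0); (0, 0, 2, 0))


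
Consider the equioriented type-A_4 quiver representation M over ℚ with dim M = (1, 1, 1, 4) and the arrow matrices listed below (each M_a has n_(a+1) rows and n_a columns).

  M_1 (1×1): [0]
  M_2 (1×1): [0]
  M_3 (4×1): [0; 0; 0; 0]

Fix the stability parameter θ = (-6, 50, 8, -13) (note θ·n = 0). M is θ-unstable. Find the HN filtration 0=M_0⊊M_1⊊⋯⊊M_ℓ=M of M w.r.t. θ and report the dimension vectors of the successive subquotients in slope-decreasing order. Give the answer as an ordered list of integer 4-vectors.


Barcode: M ≅ I[1,1], I[2,2], I[3,3], I[4,4]^4. HN layers by μ_θ (4 steps, strictly decreasing):
  μ^(1)=50; μ^(2)=8; μ^(3)=-6; μ^(4)=-13

((0, 1, 0, 0); (0, 0, 1, 0); (1, 0, 0, 0); (0, 0, 0, 4))


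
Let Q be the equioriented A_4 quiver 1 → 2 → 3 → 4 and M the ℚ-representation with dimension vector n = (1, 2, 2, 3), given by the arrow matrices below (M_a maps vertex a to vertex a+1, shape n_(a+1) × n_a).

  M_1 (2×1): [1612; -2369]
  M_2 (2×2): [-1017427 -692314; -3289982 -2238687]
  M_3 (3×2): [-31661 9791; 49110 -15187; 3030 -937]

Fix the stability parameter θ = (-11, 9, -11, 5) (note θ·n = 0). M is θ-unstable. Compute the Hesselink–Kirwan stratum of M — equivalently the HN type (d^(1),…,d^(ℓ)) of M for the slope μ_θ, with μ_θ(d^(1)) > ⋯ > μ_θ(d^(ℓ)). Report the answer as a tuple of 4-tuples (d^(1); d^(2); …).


Barcode: M ≅ I[1,4], I[2,4], I[4,4]. HN layers by μ_θ (3 steps, strictly decreasing):
  μ^(1)=5; μ^(2)=-1; μ^(3)=-11

((0, 0, 0, 3); (0, 2, 2, 0); (1, 0, 0, 0))


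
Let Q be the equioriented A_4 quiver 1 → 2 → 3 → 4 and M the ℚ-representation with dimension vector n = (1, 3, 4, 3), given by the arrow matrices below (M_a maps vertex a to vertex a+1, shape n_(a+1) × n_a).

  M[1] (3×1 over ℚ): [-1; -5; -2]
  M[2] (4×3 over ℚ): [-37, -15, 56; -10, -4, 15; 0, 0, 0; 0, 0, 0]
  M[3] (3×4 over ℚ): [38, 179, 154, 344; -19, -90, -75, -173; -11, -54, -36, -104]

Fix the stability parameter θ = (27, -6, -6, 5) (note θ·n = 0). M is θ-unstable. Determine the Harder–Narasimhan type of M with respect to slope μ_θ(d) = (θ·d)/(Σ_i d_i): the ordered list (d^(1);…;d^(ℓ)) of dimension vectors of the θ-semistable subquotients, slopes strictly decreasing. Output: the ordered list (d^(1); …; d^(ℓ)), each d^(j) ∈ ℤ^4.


Via rank(M_{q-1}∘⋯∘M_p): M ≅ I[1,2], I[2,4]^2, I[3,3], I[3,4].
μ_θ-semistable layers: μ^(1)=21/2; μ^(2)=5; μ^(3)=-6

((1, 1, 0, 0); (0, 0, 0, 3); (0, 2, 4, 0))


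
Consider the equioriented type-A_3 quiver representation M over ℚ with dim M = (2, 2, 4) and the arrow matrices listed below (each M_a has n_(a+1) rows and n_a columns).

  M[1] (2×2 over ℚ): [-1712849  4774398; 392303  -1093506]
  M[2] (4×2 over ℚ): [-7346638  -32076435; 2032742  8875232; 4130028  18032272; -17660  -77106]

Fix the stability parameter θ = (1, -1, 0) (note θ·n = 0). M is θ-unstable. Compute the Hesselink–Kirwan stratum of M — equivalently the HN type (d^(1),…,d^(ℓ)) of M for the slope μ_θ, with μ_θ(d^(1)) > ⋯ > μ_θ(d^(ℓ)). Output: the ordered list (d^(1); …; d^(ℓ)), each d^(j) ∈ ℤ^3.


Via rank(M_{q-1}∘⋯∘M_p): M ≅ I[1,1], I[1,3], I[2,3], I[3,3]^2.
μ_θ-semistable layers: μ^(1)=1; μ^(2)=0; μ^(3)=-1

((1, 0, 0); (1, 1, 4); (0, 1, 0))


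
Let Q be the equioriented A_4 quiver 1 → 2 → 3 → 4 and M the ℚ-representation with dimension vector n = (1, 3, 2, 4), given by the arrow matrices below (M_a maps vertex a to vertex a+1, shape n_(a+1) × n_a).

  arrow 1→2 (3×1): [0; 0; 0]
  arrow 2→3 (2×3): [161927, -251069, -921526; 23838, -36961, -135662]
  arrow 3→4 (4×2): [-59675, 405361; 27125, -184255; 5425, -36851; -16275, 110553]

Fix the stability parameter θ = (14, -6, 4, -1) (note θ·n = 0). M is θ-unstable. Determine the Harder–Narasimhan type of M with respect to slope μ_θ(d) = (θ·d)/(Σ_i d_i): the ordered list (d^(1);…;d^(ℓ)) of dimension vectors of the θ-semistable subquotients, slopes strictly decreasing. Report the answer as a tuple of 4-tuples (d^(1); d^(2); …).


Barcode: M ≅ I[1,1], I[2,2], I[2,3], I[2,4], I[4,4]^3. HN layers by μ_θ (5 steps, strictly decreasing):
  μ^(1)=14; μ^(2)=4; μ^(3)=3/2; μ^(4)=-1; μ^(5)=-6

((1, 0, 0, 0); (0, 0, 1, 0); (0, 0, 1, 1); (0, 0, 0, 3); (0, 3, 0, 0))


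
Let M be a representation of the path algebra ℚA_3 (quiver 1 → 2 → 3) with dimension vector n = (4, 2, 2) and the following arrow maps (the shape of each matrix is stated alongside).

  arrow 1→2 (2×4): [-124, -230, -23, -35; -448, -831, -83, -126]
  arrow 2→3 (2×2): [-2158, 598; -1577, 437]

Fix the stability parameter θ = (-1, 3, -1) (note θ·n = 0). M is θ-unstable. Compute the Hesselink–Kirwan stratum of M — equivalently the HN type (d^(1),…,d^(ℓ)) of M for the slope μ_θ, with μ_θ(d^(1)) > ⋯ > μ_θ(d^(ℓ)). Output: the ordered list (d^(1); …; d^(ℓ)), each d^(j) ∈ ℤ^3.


Barcode: M ≅ I[1,1]^2, I[1,2], I[1,3], I[3,3]. HN layers by μ_θ (3 steps, strictly decreasing):
  μ^(1)=3; μ^(2)=1; μ^(3)=-1

((0, 1, 0); (0, 1, 1); (4, 0, 1))


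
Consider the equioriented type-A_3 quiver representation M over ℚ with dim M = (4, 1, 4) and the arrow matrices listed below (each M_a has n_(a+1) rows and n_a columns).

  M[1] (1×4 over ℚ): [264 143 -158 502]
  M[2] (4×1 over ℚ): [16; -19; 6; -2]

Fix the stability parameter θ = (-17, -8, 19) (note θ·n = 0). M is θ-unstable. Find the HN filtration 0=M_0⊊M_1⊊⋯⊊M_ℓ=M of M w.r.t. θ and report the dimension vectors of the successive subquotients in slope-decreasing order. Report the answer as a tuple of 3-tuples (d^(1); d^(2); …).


Barcode: M ≅ I[1,1]^3, I[1,3], I[3,3]^3. HN layers by μ_θ (3 steps, strictly decreasing):
  μ^(1)=19; μ^(2)=-8; μ^(3)=-17

((0, 0, 4); (0, 1, 0); (4, 0, 0))


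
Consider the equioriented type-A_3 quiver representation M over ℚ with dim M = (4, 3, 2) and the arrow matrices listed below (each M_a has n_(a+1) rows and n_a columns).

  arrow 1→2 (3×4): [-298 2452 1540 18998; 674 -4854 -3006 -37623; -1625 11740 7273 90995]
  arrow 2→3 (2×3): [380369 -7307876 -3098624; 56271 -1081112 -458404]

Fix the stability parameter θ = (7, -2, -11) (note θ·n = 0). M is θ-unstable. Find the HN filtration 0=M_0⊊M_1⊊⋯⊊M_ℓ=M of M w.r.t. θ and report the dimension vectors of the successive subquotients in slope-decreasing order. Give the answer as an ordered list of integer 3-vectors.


Interval decomposition of M: I[1,1], I[1,2], I[1,3]^2.
HN type (ℓ=3): μ^(1)=7; μ^(2)=5/2; μ^(3)=-2

((1, 0, 0); (1, 1, 0); (2, 2, 2))


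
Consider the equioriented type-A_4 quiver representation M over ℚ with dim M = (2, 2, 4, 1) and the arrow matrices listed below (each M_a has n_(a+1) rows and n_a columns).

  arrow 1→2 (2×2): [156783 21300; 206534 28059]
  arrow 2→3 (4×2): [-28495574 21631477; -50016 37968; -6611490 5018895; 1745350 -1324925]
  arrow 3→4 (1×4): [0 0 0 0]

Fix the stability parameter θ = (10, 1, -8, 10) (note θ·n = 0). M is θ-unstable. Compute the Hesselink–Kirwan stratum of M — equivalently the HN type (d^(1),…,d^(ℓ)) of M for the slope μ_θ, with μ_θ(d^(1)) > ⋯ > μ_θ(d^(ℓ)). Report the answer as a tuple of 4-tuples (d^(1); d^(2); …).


Via rank(M_{q-1}∘⋯∘M_p): M ≅ I[1,2], I[1,3], I[3,3]^3, I[4,4].
μ_θ-semistable layers: μ^(1)=10; μ^(2)=11/2; μ^(3)=1; μ^(4)=-8

((0, 0, 0, 1); (1, 1, 0, 0); (1, 1, 1, 0); (0, 0, 3, 0))


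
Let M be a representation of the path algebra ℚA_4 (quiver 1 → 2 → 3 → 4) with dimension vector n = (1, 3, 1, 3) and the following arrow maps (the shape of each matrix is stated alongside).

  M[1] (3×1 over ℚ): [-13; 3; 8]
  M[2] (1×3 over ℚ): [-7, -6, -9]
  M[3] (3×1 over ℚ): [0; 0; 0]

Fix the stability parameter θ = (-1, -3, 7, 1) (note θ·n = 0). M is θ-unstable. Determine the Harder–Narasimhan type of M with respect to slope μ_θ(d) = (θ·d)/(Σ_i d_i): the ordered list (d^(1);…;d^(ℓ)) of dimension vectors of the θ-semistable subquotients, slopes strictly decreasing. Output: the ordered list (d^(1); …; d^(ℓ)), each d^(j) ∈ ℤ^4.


Barcode: M ≅ I[1,3], I[2,2]^2, I[4,4]^3. HN layers by μ_θ (4 steps, strictly decreasing):
  μ^(1)=7; μ^(2)=1; μ^(3)=-2; μ^(4)=-3

((0, 0, 1, 0); (0, 0, 0, 3); (1, 1, 0, 0); (0, 2, 0, 0))


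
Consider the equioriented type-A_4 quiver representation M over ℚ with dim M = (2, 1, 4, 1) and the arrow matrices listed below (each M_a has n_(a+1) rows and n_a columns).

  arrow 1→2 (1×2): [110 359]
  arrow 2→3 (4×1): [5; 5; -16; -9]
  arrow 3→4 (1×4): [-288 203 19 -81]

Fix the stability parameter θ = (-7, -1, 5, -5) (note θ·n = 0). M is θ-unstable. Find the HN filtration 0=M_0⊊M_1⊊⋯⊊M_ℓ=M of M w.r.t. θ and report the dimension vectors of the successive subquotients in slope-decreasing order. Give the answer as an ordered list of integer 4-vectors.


Interval decomposition of M: I[1,1], I[1,3], I[3,3]^2, I[3,4].
HN type (ℓ=4): μ^(1)=5; μ^(2)=0; μ^(3)=-1; μ^(4)=-7

((0, 0, 3, 0); (0, 0, 1, 1); (0, 1, 0, 0); (2, 0, 0, 0))


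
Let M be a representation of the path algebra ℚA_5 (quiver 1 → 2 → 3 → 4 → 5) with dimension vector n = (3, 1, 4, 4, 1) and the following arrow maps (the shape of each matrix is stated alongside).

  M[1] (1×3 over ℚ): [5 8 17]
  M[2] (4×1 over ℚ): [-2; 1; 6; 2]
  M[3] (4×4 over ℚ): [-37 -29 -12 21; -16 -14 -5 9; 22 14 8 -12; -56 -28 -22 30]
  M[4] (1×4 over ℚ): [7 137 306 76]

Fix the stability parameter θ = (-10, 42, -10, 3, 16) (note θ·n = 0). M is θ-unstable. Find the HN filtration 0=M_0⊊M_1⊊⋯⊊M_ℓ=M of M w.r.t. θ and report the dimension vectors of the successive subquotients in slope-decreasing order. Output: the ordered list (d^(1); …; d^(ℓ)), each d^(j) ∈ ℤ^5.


Barcode: M ≅ I[1,1]^2, I[1,5], I[3,3], I[3,4]^2, I[4,4]. HN layers by μ_θ (4 steps, strictly decreasing):
  μ^(1)=16; μ^(2)=35/3; μ^(3)=3; μ^(4)=-10

((0, 0, 0, 0, 1); (0, 1, 1, 1, 0); (0, 0, 0, 3, 0); (3, 0, 3, 0, 0))


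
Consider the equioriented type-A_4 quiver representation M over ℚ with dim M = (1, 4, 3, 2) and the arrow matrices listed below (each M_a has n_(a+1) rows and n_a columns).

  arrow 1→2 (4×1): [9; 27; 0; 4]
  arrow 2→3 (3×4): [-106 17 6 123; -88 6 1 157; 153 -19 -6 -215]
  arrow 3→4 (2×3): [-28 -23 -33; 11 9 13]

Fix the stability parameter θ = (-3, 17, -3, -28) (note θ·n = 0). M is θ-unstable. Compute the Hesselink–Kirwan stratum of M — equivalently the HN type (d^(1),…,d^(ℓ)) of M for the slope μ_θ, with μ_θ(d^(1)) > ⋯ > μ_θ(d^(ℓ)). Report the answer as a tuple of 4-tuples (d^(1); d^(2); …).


Via rank(M_{q-1}∘⋯∘M_p): M ≅ I[1,4], I[2,2], I[2,3], I[2,4].
μ_θ-semistable layers: μ^(1)=17; μ^(2)=7; μ^(3)=-17/4; μ^(4)=-14/3

((0, 1, 0, 0); (0, 1, 1, 0); (1, 1, 1, 1); (0, 1, 1, 1))


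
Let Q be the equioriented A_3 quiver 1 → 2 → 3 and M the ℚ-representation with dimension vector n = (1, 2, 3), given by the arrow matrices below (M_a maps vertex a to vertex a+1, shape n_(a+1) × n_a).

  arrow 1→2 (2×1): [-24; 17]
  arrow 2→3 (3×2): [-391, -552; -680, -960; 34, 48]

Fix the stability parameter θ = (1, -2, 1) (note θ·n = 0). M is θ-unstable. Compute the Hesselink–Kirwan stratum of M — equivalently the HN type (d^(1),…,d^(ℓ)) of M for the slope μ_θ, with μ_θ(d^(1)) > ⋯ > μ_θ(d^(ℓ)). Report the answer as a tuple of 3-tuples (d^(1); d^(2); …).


Barcode: M ≅ I[1,2], I[2,3], I[3,3]^2. HN layers by μ_θ (3 steps, strictly decreasing):
  μ^(1)=1; μ^(2)=-1/2; μ^(3)=-2

((0, 0, 3); (1, 1, 0); (0, 1, 0))


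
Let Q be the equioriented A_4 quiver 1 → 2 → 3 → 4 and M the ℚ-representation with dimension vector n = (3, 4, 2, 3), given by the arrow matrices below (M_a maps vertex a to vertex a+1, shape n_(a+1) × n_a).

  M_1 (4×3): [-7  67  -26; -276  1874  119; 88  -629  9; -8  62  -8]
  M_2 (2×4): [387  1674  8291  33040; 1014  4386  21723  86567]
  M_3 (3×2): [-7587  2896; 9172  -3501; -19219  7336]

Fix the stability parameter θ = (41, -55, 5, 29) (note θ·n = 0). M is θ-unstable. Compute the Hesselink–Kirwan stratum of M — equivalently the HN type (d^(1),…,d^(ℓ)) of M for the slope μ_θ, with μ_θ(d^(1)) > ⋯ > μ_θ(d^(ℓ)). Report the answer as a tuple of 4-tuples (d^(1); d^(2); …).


Via rank(M_{q-1}∘⋯∘M_p): M ≅ I[1,2], I[1,4]^2, I[2,2], I[4,4].
μ_θ-semistable layers: μ^(1)=29; μ^(2)=5; μ^(3)=-7; μ^(4)=-55

((0, 0, 0, 3); (0, 0, 2, 0); (3, 3, 0, 0); (0, 1, 0, 0))
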